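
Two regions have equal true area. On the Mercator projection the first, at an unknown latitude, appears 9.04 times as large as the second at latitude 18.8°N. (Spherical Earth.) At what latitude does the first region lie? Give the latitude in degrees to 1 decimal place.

On Mercator, (apparent₁)/(apparent₂) = sec²φ₁ / sec²φ₂ when true areas are equal.
cos²φ₂ / cos²φ₁ = 9.04  ⇒  cos φ₁ = cos 18.8° / √9.04 = 0.9466/3.007 = 0.3149.
φ₁ = arccos(0.3149) ≈ 71.6°.

71.6°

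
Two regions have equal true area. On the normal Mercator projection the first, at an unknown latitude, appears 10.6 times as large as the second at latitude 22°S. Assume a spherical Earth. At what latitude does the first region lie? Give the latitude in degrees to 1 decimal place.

73.5°

For equal true areas on Mercator, apparent areas scale as sec²φ, so the ratio is cos²φ₂ / cos²φ₁.
cos²φ₂ / cos²φ₁ = 10.6  ⇒  cos φ₁ = cos 22° / √10.6 = 0.9272/3.256 = 0.2848.
φ₁ = arccos(0.2848) ≈ 73.5°.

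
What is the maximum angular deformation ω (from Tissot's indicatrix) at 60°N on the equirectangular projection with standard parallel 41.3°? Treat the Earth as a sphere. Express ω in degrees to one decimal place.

23.2°

With standard parallel φ₀ = 41.3°, the equirectangular projection gives x = Rλ cos φ₀, y = Rφ, so h = 1 and k = cos 41.3° / cos φ.
At 60°: h = 1.000, k = 1.503; principal scales a = 1.503, b = 1.000.
sin(ω/2) = (a − b)/(a + b) = 0.5025/2.503 = 0.2008, so ω = 2 arcsin(0.2008) ≈ 23.2°.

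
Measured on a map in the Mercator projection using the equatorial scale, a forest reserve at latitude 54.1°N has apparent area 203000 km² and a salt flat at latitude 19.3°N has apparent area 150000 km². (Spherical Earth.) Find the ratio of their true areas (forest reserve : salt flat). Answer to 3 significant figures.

On Mercator the areal scale is sec²φ, so true area = apparent × cos²φ.
True area of forest reserve: 203000 × cos²(54.1°) = 203000 × 0.3438 = 69800 km².
True area of salt flat: 150000 × cos²(19.3°) = 150000 × 0.8908 = 133600 km².
Ratio = 69800 / 133600 ≈ 0.522.

0.522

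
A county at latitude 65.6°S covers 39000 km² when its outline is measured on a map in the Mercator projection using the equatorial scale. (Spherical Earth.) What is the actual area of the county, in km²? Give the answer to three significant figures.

6660 km²

The Mercator projection is conformal; its linear scale factor is the same in every direction and equals sec φ = 1/cos φ.
Areal scale = k² = sec²φ = 1/cos²(65.6°) = 1/0.4131² = 5.860.
True area = apparent / (areal scale) = 39000 / 5.860 ≈ 6660 km².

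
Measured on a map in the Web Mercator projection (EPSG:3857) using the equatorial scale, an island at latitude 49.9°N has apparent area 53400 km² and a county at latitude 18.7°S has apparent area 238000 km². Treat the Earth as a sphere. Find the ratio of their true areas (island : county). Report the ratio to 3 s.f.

0.104

Since Mercator area scale is 1/cos²φ, the true area equals the apparent area multiplied by cos²φ.
True area of island: 53400 × cos²(49.9°) = 53400 × 0.4149 = 22160 km².
True area of county: 238000 × cos²(18.7°) = 238000 × 0.8972 = 213500 km².
Ratio = 22160 / 213500 ≈ 0.104.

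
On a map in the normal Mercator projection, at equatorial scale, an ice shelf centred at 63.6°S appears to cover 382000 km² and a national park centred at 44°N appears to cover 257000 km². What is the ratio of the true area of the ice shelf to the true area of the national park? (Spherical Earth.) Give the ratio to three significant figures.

On Mercator the areal scale is sec²φ, so true area = apparent × cos²φ.
True area of ice shelf: 382000 × cos²(63.6°) = 382000 × 0.1977 = 75520 km².
True area of national park: 257000 × cos²(44°) = 257000 × 0.5174 = 133000 km².
Ratio = 75520 / 133000 ≈ 0.568.

0.568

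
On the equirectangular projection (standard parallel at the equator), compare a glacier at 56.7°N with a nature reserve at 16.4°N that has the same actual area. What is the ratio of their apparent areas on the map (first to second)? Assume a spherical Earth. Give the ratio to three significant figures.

1.75

Plate carrée maps x = Rλ, y = Rφ. The meridian scale is h = 1 and the parallel scale is k = 1/cos φ = sec φ.
Areal scale at 56.7°: h·k = 1.000 × 1.821 = 1.821.
Areal scale at 16.4°: h·k = 1.000 × 1.042 = 1.042.
Ratio = 1.821/1.042 ≈ 1.75.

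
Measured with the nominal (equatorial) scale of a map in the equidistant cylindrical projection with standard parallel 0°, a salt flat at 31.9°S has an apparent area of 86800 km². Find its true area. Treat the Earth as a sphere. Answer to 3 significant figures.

Plate carrée maps x = Rλ, y = Rφ. The meridian scale is h = 1 and the parallel scale is k = 1/cos φ = sec φ.
Areal scale = h·k = 1 × sec φ; at 31.9°, h = 1.000, k = 1.178, so h·k = 1.178.
True area = apparent / (areal scale) = 86800 / 1.178 ≈ 73700 km².

73700 km²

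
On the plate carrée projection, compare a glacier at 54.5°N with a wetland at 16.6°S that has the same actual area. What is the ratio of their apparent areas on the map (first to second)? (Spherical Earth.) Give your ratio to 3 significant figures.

Plate carrée maps x = Rλ, y = Rφ. The meridian scale is h = 1 and the parallel scale is k = 1/cos φ = sec φ.
Areal scale at 54.5°: h·k = 1.000 × 1.722 = 1.722.
Areal scale at 16.6°: h·k = 1.000 × 1.043 = 1.043.
Ratio = 1.722/1.043 ≈ 1.65.

1.65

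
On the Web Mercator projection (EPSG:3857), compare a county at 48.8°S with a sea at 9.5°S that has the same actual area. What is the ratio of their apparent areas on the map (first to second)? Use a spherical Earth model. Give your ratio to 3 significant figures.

On Mercator, area is exaggerated by sec²φ = 1/cos²φ.
At 48.8°: sec²(48.8°) = 1/0.6587² = 2.305.
At 9.5°: sec²(9.5°) = 1/0.9863² = 1.028.
Ratio = 2.305/1.028 = cos²(9.5°)/cos²(48.8°) ≈ 2.24.

2.24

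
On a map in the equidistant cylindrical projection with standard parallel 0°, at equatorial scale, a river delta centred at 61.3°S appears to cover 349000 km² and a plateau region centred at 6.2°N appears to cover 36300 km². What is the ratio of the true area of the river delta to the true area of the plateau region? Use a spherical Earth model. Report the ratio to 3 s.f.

4.64

On the plate carrée, areal scale = h·k = 1 × sec φ, so true area = apparent × cos φ.
True area of river delta: 349000 × cos(61.3°) = 349000 × 0.4802 = 167600 km².
True area of plateau region: 36300 × cos(6.2°) = 36300 × 0.9942 = 36090 km².
Ratio = 167600 / 36090 ≈ 4.64.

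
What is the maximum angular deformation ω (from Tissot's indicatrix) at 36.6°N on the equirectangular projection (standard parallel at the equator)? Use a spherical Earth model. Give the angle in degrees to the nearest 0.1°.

Plate carrée maps x = Rλ, y = Rφ. The meridian scale is h = 1 and the parallel scale is k = 1/cos φ = sec φ.
At 36.6°: h = 1.000, k = 1.246; principal scales a = 1.246, b = 1.000.
sin(ω/2) = (a − b)/(a + b) = 0.2456/2.246 = 0.1094, so ω = 2 arcsin(0.1094) ≈ 12.6°.

12.6°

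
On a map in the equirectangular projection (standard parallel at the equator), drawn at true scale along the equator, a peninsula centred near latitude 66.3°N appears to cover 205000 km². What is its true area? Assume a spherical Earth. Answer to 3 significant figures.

Plate carrée maps x = Rλ, y = Rφ. The meridian scale is h = 1 and the parallel scale is k = 1/cos φ = sec φ.
Areal scale = h·k = 1 × sec φ; at 66.3°, h = 1.000, k = 2.488, so h·k = 2.488.
True area = apparent / (areal scale) = 205000 / 2.488 ≈ 82400 km².

82400 km²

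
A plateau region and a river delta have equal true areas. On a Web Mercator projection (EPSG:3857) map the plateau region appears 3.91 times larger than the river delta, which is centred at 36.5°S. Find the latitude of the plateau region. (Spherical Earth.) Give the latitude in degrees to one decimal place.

On Mercator, (apparent₁)/(apparent₂) = sec²φ₁ / sec²φ₂ when true areas are equal.
cos²φ₂ / cos²φ₁ = 3.91  ⇒  cos φ₁ = cos 36.5° / √3.91 = 0.8039/1.977 = 0.4065.
φ₁ = arccos(0.4065) ≈ 66.0°.

66.0°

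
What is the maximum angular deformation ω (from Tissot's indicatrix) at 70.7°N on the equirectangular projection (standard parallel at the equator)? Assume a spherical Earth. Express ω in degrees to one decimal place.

60.4°

For the equirectangular projection with φ₀ = 0 (plate carrée), h = 1 along meridians and k = sec φ along parallels.
At 70.7°: h = 1.000, k = 3.026; principal scales a = 3.026, b = 1.000.
sin(ω/2) = (a − b)/(a + b) = 2.026/4.026 = 0.5032, so ω = 2 arcsin(0.5032) ≈ 60.4°.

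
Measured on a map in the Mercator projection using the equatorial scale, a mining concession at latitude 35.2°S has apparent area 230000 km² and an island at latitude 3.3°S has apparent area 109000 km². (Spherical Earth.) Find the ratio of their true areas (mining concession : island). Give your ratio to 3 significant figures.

Since Mercator area scale is 1/cos²φ, the true area equals the apparent area multiplied by cos²φ.
True area of mining concession: 230000 × cos²(35.2°) = 230000 × 0.6677 = 153600 km².
True area of island: 109000 × cos²(3.3°) = 109000 × 0.9967 = 108600 km².
Ratio = 153600 / 108600 ≈ 1.41.

1.41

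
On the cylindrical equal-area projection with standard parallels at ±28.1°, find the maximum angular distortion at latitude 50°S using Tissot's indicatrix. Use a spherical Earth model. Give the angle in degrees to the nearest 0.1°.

35.7°

Cylindrical equal-area (φ₀ = 28.1°): h = cos φ / cos 28.1° along meridians, k = cos 28.1° / cos φ along parallels; h·k = 1.
At 50°: h = 0.7287, k = 1.372; principal scales a = 1.372, b = 0.7287.
sin(ω/2) = (a − b)/(a + b) = 0.6437/2.101 = 0.3064, so ω = 2 arcsin(0.3064) ≈ 35.7°.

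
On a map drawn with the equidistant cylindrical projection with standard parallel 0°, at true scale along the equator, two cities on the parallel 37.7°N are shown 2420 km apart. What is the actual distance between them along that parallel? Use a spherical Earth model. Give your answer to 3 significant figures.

For the equirectangular projection with φ₀ = 0 (plate carrée), h = 1 along meridians and k = sec φ along parallels.
Along the parallel at 37.7°, map distances are exaggerated by k = sec 37.7° = 1.264.
True distance = 2420 / 1.264 = 2420 × cos 37.7° ≈ 1910 km.

1910 km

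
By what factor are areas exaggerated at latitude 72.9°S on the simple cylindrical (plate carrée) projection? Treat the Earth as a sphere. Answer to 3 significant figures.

For the equirectangular projection with φ₀ = 0 (plate carrée), h = 1 along meridians and k = sec φ along parallels.
Areal scale = h·k = 1 × sec φ; at 72.9°, h = 1.000, k = 3.401, so h·k = 3.401.

3.40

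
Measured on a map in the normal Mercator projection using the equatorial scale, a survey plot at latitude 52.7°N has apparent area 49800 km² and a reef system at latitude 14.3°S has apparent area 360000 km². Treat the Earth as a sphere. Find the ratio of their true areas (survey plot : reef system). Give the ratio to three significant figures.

0.0541

On Mercator the areal scale is sec²φ, so true area = apparent × cos²φ.
True area of survey plot: 49800 × cos²(52.7°) = 49800 × 0.3672 = 18290 km².
True area of reef system: 360000 × cos²(14.3°) = 360000 × 0.9390 = 338000 km².
Ratio = 18290 / 338000 ≈ 0.0541.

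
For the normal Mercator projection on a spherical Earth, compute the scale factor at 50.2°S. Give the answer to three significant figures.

1.56

For Mercator, h = k = sec φ (a conformal cylindrical projection has a single point scale, 1/cos φ).
k = 1/cos 50.2° = 1/0.6401 = 1.562.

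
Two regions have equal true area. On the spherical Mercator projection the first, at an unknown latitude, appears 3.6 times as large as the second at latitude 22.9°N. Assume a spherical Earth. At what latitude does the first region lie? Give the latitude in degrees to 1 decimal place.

For equal true areas on Mercator, apparent areas scale as sec²φ, so the ratio is cos²φ₂ / cos²φ₁.
cos²φ₂ / cos²φ₁ = 3.6  ⇒  cos φ₁ = cos 22.9° / √3.6 = 0.9212/1.897 = 0.4855.
φ₁ = arccos(0.4855) ≈ 61.0°.

61.0°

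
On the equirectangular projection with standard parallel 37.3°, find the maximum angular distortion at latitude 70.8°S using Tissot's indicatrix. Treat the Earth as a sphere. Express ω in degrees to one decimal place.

49.0°

The equidistant cylindrical projection with φ₀ = 37.3° has h = 1 (meridians true) and k = cos φ₀ / cos φ along parallels.
At 70.8°: h = 1.000, k = 2.419; principal scales a = 2.419, b = 1.000.
sin(ω/2) = (a − b)/(a + b) = 1.419/3.419 = 0.4150, so ω = 2 arcsin(0.4150) ≈ 49.0°.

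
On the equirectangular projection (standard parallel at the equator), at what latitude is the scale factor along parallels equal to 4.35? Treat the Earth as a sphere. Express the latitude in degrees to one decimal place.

Plate carrée: h = 1, k = sec φ along parallels.
sec φ = 4.35  ⇒  cos φ = 0.2299  ⇒  φ ≈ 76.7°.

76.7°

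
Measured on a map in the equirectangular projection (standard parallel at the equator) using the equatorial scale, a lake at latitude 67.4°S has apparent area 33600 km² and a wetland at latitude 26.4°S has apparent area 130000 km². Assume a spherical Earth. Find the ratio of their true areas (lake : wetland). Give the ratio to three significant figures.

Plate carrée has h = 1 and k = sec φ, giving areal scale sec φ; true area = (apparent area) · cos φ.
True area of lake: 33600 × cos(67.4°) = 33600 × 0.3843 = 12910 km².
True area of wetland: 130000 × cos(26.4°) = 130000 × 0.8957 = 116400 km².
Ratio = 12910 / 116400 ≈ 0.111.

0.111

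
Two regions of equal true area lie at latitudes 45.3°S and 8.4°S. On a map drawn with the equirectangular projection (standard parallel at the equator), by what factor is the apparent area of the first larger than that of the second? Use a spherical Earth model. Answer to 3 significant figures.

1.41

Plate carrée maps x = Rλ, y = Rφ. The meridian scale is h = 1 and the parallel scale is k = 1/cos φ = sec φ.
Areal scale at 45.3°: h·k = 1.000 × 1.422 = 1.422.
Areal scale at 8.4°: h·k = 1.000 × 1.011 = 1.011.
Ratio = 1.422/1.011 ≈ 1.41.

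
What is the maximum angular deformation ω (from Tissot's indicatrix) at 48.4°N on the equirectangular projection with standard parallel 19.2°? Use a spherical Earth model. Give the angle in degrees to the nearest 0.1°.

20.1°

In the equirectangular projection with standard parallel φ₀ = 19.2° (x = Rλ cos φ₀, y = Rφ), meridians are true-scale (h = 1) and the parallel scale is k = cos φ₀ / cos φ.
At 48.4°: h = 1.000, k = 1.422; principal scales a = 1.422, b = 1.000.
sin(ω/2) = (a − b)/(a + b) = 0.4224/2.422 = 0.1744, so ω = 2 arcsin(0.1744) ≈ 20.1°.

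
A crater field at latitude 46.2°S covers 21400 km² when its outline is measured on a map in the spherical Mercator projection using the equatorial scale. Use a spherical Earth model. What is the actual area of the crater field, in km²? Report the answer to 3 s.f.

For Mercator, h = k = sec φ (a conformal cylindrical projection has a single point scale, 1/cos φ).
Areal scale = k² = sec²φ = 1/cos²(46.2°) = 1/0.6921² = 2.087.
True area = apparent / (areal scale) = 21400 / 2.087 ≈ 10300 km².

10300 km²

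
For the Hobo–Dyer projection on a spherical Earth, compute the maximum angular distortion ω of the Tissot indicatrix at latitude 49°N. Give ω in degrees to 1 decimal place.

Hobo–Dyer is a cylindrical equal-area projection with standard parallels at ±37.5°. Cylindrical equal-area (φ₀ = 37.5°): h = cos φ / cos 37.5° along meridians, k = cos 37.5° / cos φ along parallels; h·k = 1.
At 49°: h = 0.8269, k = 1.209; principal scales a = 1.209, b = 0.8269.
sin(ω/2) = (a − b)/(a + b) = 0.3823/2.036 = 0.1878, so ω = 2 arcsin(0.1878) ≈ 21.6°.

21.6°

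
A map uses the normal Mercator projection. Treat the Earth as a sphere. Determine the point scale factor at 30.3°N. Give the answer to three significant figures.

1.16

The Mercator projection is conformal; its linear scale factor is the same in every direction and equals sec φ = 1/cos φ.
k = 1/cos 30.3° = 1/0.8634 = 1.158.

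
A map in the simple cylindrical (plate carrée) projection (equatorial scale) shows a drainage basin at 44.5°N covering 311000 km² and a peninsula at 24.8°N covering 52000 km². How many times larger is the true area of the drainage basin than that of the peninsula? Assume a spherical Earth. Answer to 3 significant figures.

4.70

On the plate carrée, areal scale = h·k = 1 × sec φ, so true area = apparent × cos φ.
True area of drainage basin: 311000 × cos(44.5°) = 311000 × 0.7133 = 221800 km².
True area of peninsula: 52000 × cos(24.8°) = 52000 × 0.9078 = 47200 km².
Ratio = 221800 / 47200 ≈ 4.70.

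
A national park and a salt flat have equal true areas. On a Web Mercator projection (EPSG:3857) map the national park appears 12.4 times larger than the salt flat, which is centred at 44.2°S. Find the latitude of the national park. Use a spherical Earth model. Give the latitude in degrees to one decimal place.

For equal true areas on Mercator, apparent areas scale as sec²φ, so the ratio is cos²φ₂ / cos²φ₁.
cos²φ₂ / cos²φ₁ = 12.4  ⇒  cos φ₁ = cos 44.2° / √12.4 = 0.7169/3.521 = 0.2036.
φ₁ = arccos(0.2036) ≈ 78.3°.

78.3°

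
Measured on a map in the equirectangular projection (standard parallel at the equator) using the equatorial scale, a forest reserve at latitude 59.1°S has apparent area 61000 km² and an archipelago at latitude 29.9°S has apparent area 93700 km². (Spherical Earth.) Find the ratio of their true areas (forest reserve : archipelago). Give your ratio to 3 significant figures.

0.386

On the plate carrée, areal scale = h·k = 1 × sec φ, so true area = apparent × cos φ.
True area of forest reserve: 61000 × cos(59.1°) = 61000 × 0.5135 = 31330 km².
True area of archipelago: 93700 × cos(29.9°) = 93700 × 0.8669 = 81230 km².
Ratio = 31330 / 81230 ≈ 0.386.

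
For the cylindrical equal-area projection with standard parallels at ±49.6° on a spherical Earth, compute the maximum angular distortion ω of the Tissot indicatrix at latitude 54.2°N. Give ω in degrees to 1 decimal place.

11.7°

For cylindrical equal-area with standard parallel φ₀, h = cos φ / cos φ₀ and k = cos φ₀ / cos φ, so h·k = 1.
At 54.2°: h = 0.9025, k = 1.108; principal scales a = 1.108, b = 0.9025.
sin(ω/2) = (a − b)/(a + b) = 0.2054/2.011 = 0.1022, so ω = 2 arcsin(0.1022) ≈ 11.7°.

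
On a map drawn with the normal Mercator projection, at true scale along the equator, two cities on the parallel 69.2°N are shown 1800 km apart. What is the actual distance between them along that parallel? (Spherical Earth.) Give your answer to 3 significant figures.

639 km

For Mercator, h = k = sec φ (a conformal cylindrical projection has a single point scale, 1/cos φ).
Along the parallel at 69.2°, map distances are exaggerated by k = sec 69.2° = 2.816.
True distance = 1800 / 2.816 = 1800 × cos 69.2° ≈ 639 km.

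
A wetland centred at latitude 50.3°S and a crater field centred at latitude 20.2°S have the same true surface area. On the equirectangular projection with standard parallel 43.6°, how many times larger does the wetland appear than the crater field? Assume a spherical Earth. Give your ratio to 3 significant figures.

With standard parallel φ₀ = 43.6°, the equirectangular projection gives x = Rλ cos φ₀, y = Rφ, so h = 1 and k = cos 43.6° / cos φ.
Areal scale at 50.3°: h·k = 1.000 × 1.134 = 1.134.
Areal scale at 20.2°: h·k = 1.000 × 0.7716 = 0.7716.
Ratio = 1.134/0.7716 ≈ 1.47.

1.47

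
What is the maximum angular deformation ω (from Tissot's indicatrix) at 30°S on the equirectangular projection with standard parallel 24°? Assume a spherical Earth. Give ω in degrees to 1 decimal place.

The equidistant cylindrical projection with φ₀ = 24° has h = 1 (meridians true) and k = cos φ₀ / cos φ along parallels.
At 30°: h = 1.000, k = 1.055; principal scales a = 1.055, b = 1.000.
sin(ω/2) = (a − b)/(a + b) = 0.05487/2.055 = 0.02670, so ω = 2 arcsin(0.02670) ≈ 3.1°.

3.1°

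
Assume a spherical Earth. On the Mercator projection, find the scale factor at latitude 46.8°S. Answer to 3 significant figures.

Mercator is conformal, so the point scale is isotropic: h = k = sec φ = 1/cos φ.
k = 1/cos 46.8° = 1/0.6845 = 1.461.

1.46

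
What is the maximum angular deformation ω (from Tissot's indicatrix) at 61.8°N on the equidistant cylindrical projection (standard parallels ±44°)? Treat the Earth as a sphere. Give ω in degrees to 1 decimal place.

23.9°

In the equirectangular projection with standard parallel φ₀ = 44° (x = Rλ cos φ₀, y = Rφ), meridians are true-scale (h = 1) and the parallel scale is k = cos φ₀ / cos φ.
At 61.8°: h = 1.000, k = 1.522; principal scales a = 1.522, b = 1.000.
sin(ω/2) = (a − b)/(a + b) = 0.5222/2.522 = 0.2071, so ω = 2 arcsin(0.2071) ≈ 23.9°.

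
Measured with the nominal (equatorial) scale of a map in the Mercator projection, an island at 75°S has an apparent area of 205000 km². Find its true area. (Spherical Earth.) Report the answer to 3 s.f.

13700 km²

The Mercator projection is conformal; its linear scale factor is the same in every direction and equals sec φ = 1/cos φ.
Areal scale = k² = sec²φ = 1/cos²(75°) = 1/0.2588² = 14.93.
True area = apparent / (areal scale) = 205000 / 14.93 ≈ 13700 km².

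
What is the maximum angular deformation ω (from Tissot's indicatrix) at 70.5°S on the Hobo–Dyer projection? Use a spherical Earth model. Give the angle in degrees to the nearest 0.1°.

Hobo–Dyer is a cylindrical equal-area projection with standard parallels at ±37.5°. A cylindrical equal-area projection with standard parallel φ₀ has meridian scale h = cos φ / cos φ₀ and parallel scale k = cos φ₀ / cos φ (so areas are preserved, h·k = 1).
At 70.5°: h = 0.4208, k = 2.377; principal scales a = 2.377, b = 0.4208.
sin(ω/2) = (a − b)/(a + b) = 1.956/2.797 = 0.6992, so ω = 2 arcsin(0.6992) ≈ 88.7°.

88.7°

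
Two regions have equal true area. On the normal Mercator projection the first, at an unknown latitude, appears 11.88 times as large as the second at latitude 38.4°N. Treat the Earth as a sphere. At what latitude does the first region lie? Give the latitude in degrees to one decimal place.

For equal true areas on Mercator, apparent areas scale as sec²φ, so the ratio is cos²φ₂ / cos²φ₁.
cos²φ₂ / cos²φ₁ = 11.88  ⇒  cos φ₁ = cos 38.4° / √11.88 = 0.7837/3.447 = 0.2274.
φ₁ = arccos(0.2274) ≈ 76.9°.

76.9°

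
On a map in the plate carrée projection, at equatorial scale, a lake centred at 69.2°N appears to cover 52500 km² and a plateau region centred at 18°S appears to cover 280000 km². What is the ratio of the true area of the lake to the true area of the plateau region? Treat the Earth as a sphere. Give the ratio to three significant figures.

On the plate carrée, areal scale = h·k = 1 × sec φ, so true area = apparent × cos φ.
True area of lake: 52500 × cos(69.2°) = 52500 × 0.3551 = 18640 km².
True area of plateau region: 280000 × cos(18°) = 280000 × 0.9511 = 266300 km².
Ratio = 18640 / 266300 ≈ 0.0700.

0.0700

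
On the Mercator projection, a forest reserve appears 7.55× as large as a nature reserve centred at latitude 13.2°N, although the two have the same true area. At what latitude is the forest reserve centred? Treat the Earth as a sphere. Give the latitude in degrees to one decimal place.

For equal true areas on Mercator, apparent areas scale as sec²φ, so the ratio is cos²φ₂ / cos²φ₁.
cos²φ₂ / cos²φ₁ = 7.55  ⇒  cos φ₁ = cos 13.2° / √7.55 = 0.9736/2.748 = 0.3543.
φ₁ = arccos(0.3543) ≈ 69.2°.

69.2°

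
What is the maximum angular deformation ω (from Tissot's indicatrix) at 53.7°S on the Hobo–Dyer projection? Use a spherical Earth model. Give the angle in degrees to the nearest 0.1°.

The Hobo–Dyer projection is cylindrical equal-area with φ₀ = 37.5°. A cylindrical equal-area projection with standard parallel φ₀ has meridian scale h = cos φ / cos φ₀ and parallel scale k = cos φ₀ / cos φ (so areas are preserved, h·k = 1).
At 53.7°: h = 0.7462, k = 1.340; principal scales a = 1.340, b = 0.7462.
sin(ω/2) = (a − b)/(a + b) = 0.5939/2.086 = 0.2847, so ω = 2 arcsin(0.2847) ≈ 33.1°.

33.1°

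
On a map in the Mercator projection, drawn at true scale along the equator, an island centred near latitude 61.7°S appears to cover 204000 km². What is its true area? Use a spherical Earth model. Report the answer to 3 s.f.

The Mercator projection is conformal; its linear scale factor is the same in every direction and equals sec φ = 1/cos φ.
Areal scale = k² = sec²φ = 1/cos²(61.7°) = 1/0.4741² = 4.449.
True area = apparent / (areal scale) = 204000 / 4.449 ≈ 45900 km².

45900 km²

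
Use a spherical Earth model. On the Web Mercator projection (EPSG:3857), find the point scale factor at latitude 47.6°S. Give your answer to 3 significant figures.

The Mercator projection is conformal; its linear scale factor is the same in every direction and equals sec φ = 1/cos φ.
k = 1/cos 47.6° = 1/0.6743 = 1.483.

1.48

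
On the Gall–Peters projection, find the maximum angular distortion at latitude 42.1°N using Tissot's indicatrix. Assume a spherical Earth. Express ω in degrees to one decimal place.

5.5°

The Gall–Peters projection is cylindrical equal-area with φ₀ = 45°. A cylindrical equal-area projection with standard parallel φ₀ has meridian scale h = cos φ / cos φ₀ and parallel scale k = cos φ₀ / cos φ (so areas are preserved, h·k = 1).
At 42.1°: h = 1.049, k = 0.9530; principal scales a = 1.049, b = 0.9530.
sin(ω/2) = (a − b)/(a + b) = 0.09631/2.002 = 0.04810, so ω = 2 arcsin(0.04810) ≈ 5.5°.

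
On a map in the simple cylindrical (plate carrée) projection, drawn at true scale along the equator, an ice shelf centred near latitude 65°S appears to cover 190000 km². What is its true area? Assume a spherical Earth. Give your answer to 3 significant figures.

80300 km²

For the equirectangular projection with φ₀ = 0 (plate carrée), h = 1 along meridians and k = sec φ along parallels.
Areal scale = h·k = 1 × sec φ; at 65°, h = 1.000, k = 2.366, so h·k = 2.366.
True area = apparent / (areal scale) = 190000 / 2.366 ≈ 80300 km².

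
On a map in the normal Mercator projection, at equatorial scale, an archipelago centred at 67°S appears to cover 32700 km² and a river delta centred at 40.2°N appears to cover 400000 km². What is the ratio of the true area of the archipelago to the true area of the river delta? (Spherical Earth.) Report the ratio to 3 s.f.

Mercator's areal exaggeration is sec²φ; hence true area = (apparent area) · cos²φ.
True area of archipelago: 32700 × cos²(67°) = 32700 × 0.1527 = 4992 km².
True area of river delta: 400000 × cos²(40.2°) = 400000 × 0.5834 = 233400 km².
Ratio = 4992 / 233400 ≈ 0.0214.

0.0214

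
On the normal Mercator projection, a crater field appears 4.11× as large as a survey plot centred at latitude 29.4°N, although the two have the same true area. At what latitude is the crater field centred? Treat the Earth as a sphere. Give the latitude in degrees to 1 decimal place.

64.5°

For equal true areas on Mercator, apparent areas scale as sec²φ, so the ratio is cos²φ₂ / cos²φ₁.
cos²φ₂ / cos²φ₁ = 4.11  ⇒  cos φ₁ = cos 29.4° / √4.11 = 0.8712/2.027 = 0.4297.
φ₁ = arccos(0.4297) ≈ 64.5°.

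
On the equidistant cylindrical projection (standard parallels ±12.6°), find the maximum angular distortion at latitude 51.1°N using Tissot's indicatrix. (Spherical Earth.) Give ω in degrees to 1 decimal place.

25.1°

With standard parallel φ₀ = 12.6°, the equirectangular projection gives x = Rλ cos φ₀, y = Rφ, so h = 1 and k = cos 12.6° / cos φ.
At 51.1°: h = 1.000, k = 1.554; principal scales a = 1.554, b = 1.000.
sin(ω/2) = (a − b)/(a + b) = 0.5541/2.554 = 0.2169, so ω = 2 arcsin(0.2169) ≈ 25.1°.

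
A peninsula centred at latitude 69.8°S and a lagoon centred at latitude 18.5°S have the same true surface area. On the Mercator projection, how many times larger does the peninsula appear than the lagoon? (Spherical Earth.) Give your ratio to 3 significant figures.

7.54

Mercator areal scale is sec²φ.
At 69.8°: sec²(69.8°) = 1/0.3453² = 8.387.
At 18.5°: sec²(18.5°) = 1/0.9483² = 1.112.
Ratio = 8.387/1.112 = cos²(18.5°)/cos²(69.8°) ≈ 7.54.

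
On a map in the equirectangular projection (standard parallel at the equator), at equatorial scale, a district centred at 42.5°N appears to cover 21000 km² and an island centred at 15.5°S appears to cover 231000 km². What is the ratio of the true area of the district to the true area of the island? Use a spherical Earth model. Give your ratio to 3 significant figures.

0.0696

Plate carrée has h = 1 and k = sec φ, giving areal scale sec φ; true area = (apparent area) · cos φ.
True area of district: 21000 × cos(42.5°) = 21000 × 0.7373 = 15480 km².
True area of island: 231000 × cos(15.5°) = 231000 × 0.9636 = 222600 km².
Ratio = 15480 / 222600 ≈ 0.0696.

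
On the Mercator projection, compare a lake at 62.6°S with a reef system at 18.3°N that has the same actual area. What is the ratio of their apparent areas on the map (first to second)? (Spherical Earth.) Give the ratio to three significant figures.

4.26

On Mercator, area is exaggerated by sec²φ = 1/cos²φ.
At 62.6°: sec²(62.6°) = 1/0.4602² = 4.722.
At 18.3°: sec²(18.3°) = 1/0.9494² = 1.109.
Ratio = 4.722/1.109 = cos²(18.3°)/cos²(62.6°) ≈ 4.26.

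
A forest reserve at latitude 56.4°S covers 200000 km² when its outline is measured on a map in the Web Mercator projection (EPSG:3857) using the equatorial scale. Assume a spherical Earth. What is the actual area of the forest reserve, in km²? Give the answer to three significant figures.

For Mercator, h = k = sec φ (a conformal cylindrical projection has a single point scale, 1/cos φ).
Areal scale = k² = sec²φ = 1/cos²(56.4°) = 1/0.5534² = 3.265.
True area = apparent / (areal scale) = 200000 / 3.265 ≈ 61200 km².

61200 km²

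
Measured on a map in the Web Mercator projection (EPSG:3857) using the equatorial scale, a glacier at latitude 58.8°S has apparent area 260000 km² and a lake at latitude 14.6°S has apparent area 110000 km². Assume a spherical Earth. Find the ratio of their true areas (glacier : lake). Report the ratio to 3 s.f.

On Mercator the areal scale is sec²φ, so true area = apparent × cos²φ.
True area of glacier: 260000 × cos²(58.8°) = 260000 × 0.2684 = 69770 km².
True area of lake: 110000 × cos²(14.6°) = 110000 × 0.9365 = 103000 km².
Ratio = 69770 / 103000 ≈ 0.677.

0.677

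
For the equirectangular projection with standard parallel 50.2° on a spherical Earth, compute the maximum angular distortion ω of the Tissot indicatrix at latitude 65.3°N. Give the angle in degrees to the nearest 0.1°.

24.3°

With standard parallel φ₀ = 50.2°, the equirectangular projection gives x = Rλ cos φ₀, y = Rφ, so h = 1 and k = cos 50.2° / cos φ.
At 65.3°: h = 1.000, k = 1.532; principal scales a = 1.532, b = 1.000.
sin(ω/2) = (a − b)/(a + b) = 0.5319/2.532 = 0.2101, so ω = 2 arcsin(0.2101) ≈ 24.3°.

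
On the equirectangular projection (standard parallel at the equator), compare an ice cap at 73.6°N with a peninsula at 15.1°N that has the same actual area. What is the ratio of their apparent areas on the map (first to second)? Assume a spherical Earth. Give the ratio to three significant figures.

Plate carrée maps x = Rλ, y = Rφ. The meridian scale is h = 1 and the parallel scale is k = 1/cos φ = sec φ.
Areal scale at 73.6°: h·k = 1.000 × 3.542 = 3.542.
Areal scale at 15.1°: h·k = 1.000 × 1.036 = 1.036.
Ratio = 3.542/1.036 ≈ 3.42.

3.42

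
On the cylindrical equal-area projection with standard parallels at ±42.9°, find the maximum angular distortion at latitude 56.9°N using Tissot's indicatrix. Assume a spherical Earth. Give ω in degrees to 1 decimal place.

Cylindrical equal-area (φ₀ = 42.9°): h = cos φ / cos 42.9° along meridians, k = cos 42.9° / cos φ along parallels; h·k = 1.
At 56.9°: h = 0.7455, k = 1.341; principal scales a = 1.341, b = 0.7455.
sin(ω/2) = (a − b)/(a + b) = 0.5959/2.087 = 0.2856, so ω = 2 arcsin(0.2856) ≈ 33.2°.

33.2°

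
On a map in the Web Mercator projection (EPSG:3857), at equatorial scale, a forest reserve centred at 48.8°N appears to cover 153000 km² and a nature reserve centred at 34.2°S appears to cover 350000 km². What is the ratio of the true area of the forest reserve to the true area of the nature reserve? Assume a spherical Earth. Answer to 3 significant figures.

0.277

Since Mercator area scale is 1/cos²φ, the true area equals the apparent area multiplied by cos²φ.
True area of forest reserve: 153000 × cos²(48.8°) = 153000 × 0.4339 = 66380 km².
True area of nature reserve: 350000 × cos²(34.2°) = 350000 × 0.6841 = 239400 km².
Ratio = 66380 / 239400 ≈ 0.277.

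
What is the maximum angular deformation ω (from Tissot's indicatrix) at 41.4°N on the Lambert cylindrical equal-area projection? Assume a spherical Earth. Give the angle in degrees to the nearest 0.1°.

The Lambert cylindrical equal-area projection is the cylindrical equal-area projection with its standard parallel at the equator (φ₀ = 0). A cylindrical equal-area projection with standard parallel φ₀ has meridian scale h = cos φ / cos φ₀ and parallel scale k = cos φ₀ / cos φ (so areas are preserved, h·k = 1).
At 41.4°: h = 0.7501, k = 1.333; principal scales a = 1.333, b = 0.7501.
sin(ω/2) = (a − b)/(a + b) = 0.5830/2.083 = 0.2799, so ω = 2 arcsin(0.2799) ≈ 32.5°.

32.5°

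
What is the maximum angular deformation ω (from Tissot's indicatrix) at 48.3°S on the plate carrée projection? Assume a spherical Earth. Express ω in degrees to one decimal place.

For the equirectangular projection with φ₀ = 0 (plate carrée), h = 1 along meridians and k = sec φ along parallels.
At 48.3°: h = 1.000, k = 1.503; principal scales a = 1.503, b = 1.000.
sin(ω/2) = (a − b)/(a + b) = 0.5032/2.503 = 0.2010, so ω = 2 arcsin(0.2010) ≈ 23.2°.

23.2°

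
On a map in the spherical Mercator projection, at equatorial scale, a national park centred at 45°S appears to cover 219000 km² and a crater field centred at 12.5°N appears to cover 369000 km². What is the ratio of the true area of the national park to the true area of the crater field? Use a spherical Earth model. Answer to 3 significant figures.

0.311

On Mercator the areal scale is sec²φ, so true area = apparent × cos²φ.
True area of national park: 219000 × cos²(45°) = 219000 × 0.5000 = 109500 km².
True area of crater field: 369000 × cos²(12.5°) = 369000 × 0.9532 = 351700 km².
Ratio = 109500 / 351700 ≈ 0.311.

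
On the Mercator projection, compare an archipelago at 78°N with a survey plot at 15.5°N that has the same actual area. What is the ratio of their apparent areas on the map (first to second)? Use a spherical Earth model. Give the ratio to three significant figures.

21.5

Mercator is conformal with k = sec φ, so areal scale = k² = sec²φ.
At 78°: sec²(78°) = 1/0.2079² = 23.13.
At 15.5°: sec²(15.5°) = 1/0.9636² = 1.077.
Ratio = 23.13/1.077 = cos²(15.5°)/cos²(78°) ≈ 21.5.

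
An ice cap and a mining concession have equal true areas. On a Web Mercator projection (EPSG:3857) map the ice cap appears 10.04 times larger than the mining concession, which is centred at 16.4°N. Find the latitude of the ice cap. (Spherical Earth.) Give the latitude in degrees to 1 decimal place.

Mercator areal scale is sec²φ, so apparent-area ratio = sec²φ₁ / sec²φ₂ = cos²φ₂ / cos²φ₁.
cos²φ₂ / cos²φ₁ = 10.04  ⇒  cos φ₁ = cos 16.4° / √10.04 = 0.9593/3.169 = 0.3028.
φ₁ = arccos(0.3028) ≈ 72.4°.

72.4°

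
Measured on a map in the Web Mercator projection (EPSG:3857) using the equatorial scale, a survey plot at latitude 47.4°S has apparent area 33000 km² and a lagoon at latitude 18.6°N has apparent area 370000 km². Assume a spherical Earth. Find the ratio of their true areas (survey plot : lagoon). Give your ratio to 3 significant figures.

Since Mercator area scale is 1/cos²φ, the true area equals the apparent area multiplied by cos²φ.
True area of survey plot: 33000 × cos²(47.4°) = 33000 × 0.4582 = 15120 km².
True area of lagoon: 370000 × cos²(18.6°) = 370000 × 0.8983 = 332400 km².
Ratio = 15120 / 332400 ≈ 0.0455.

0.0455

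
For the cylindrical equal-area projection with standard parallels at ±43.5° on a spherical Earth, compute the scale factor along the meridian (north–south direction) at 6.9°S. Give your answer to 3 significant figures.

1.37

A cylindrical equal-area projection with standard parallel φ₀ has meridian scale h = cos φ / cos φ₀ and parallel scale k = cos φ₀ / cos φ (so areas are preserved, h·k = 1).
h = cos 6.9° / cos 43.5° = 0.9928/0.7254 = 1.369.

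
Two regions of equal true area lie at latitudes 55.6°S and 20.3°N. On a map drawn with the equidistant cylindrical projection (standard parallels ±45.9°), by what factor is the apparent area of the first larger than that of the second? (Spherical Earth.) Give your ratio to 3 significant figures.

1.66

The equidistant cylindrical projection with φ₀ = 45.9° has h = 1 (meridians true) and k = cos φ₀ / cos φ along parallels.
Areal scale at 55.6°: h·k = 1.000 × 1.232 = 1.232.
Areal scale at 20.3°: h·k = 1.000 × 0.7420 = 0.7420.
Ratio = 1.232/0.7420 ≈ 1.66.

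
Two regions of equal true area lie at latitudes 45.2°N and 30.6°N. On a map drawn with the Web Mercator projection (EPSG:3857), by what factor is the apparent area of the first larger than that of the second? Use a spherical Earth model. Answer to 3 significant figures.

Mercator areal scale is sec²φ.
At 45.2°: sec²(45.2°) = 1/0.7046² = 2.014.
At 30.6°: sec²(30.6°) = 1/0.8607² = 1.350.
Ratio = 2.014/1.350 = cos²(30.6°)/cos²(45.2°) ≈ 1.49.

1.49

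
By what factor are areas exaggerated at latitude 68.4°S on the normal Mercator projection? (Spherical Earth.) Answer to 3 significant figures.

7.38

Mercator is conformal, so the point scale is isotropic: h = k = sec φ = 1/cos φ.
Areal scale = k² = sec²φ = 1/cos²(68.4°) = 1/0.3681² = 7.379.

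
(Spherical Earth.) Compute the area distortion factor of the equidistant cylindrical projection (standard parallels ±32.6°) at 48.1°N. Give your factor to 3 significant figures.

The equidistant cylindrical projection with φ₀ = 32.6° has h = 1 (meridians true) and k = cos φ₀ / cos φ along parallels.
Areal scale = h·k = 1 × cos φ₀ / cos φ; at 48.1°, h = 1.000, k = 1.261, so h·k = 1.261.

1.26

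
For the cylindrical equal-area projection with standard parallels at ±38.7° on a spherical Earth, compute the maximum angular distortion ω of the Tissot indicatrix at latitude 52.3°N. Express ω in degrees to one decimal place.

For cylindrical equal-area with standard parallel φ₀, h = cos φ / cos φ₀ and k = cos φ₀ / cos φ, so h·k = 1.
At 52.3°: h = 0.7836, k = 1.276; principal scales a = 1.276, b = 0.7836.
sin(ω/2) = (a − b)/(a + b) = 0.4926/2.060 = 0.2392, so ω = 2 arcsin(0.2392) ≈ 27.7°.

27.7°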